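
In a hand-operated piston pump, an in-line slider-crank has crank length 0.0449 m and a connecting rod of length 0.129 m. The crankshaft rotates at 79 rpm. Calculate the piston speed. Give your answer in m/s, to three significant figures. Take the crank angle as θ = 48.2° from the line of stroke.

0.343

ω = 2π·79/60 = 8.273 rad/s
For an in-line slider-crank, x = r cosθ + √(L² − r² sin²θ), so v = −rω sinθ·[1 + r cosθ/√(L² − r² sin²θ)].
With r = 0.0449 m, L = 0.129 m, θ = 48.2°: √(L² − r² sin²θ) = 0.12458 m.
v = −0.0449·8.273·0.74548·[1 + 0.0449·0.66653/0.12458] = -0.34343 m/s.
|v| = 0.34343 m/s.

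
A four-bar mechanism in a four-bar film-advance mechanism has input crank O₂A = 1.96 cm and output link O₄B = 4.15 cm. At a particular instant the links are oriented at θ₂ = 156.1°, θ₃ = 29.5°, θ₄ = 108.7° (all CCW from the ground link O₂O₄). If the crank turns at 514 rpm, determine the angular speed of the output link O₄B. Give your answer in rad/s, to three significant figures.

20.8

ω₂ = 53.83 rad/s (from 514 rpm).
Differentiating the loop-closure r₂e^{iθ₂}+r₃e^{iθ₃}=r₁+r₄e^{iθ₄} gives r₂ω₂e^{iθ₂}+r₃ω₃e^{iθ₃}=r₄ω₄e^{iθ₄}.
Eliminating the other unknown: ω₄ = r₂ω₂ sin(θ₂−θ₃) / [r₄ sin(θ₄−θ₃)].
Numerator sine = +0.80282; denominator sine = +0.98229.
Result = 0.0196·53.83·(+0.80282) / (0.0415·(+0.98229)) = +20.777 rad/s; magnitude 20.777 rad/s.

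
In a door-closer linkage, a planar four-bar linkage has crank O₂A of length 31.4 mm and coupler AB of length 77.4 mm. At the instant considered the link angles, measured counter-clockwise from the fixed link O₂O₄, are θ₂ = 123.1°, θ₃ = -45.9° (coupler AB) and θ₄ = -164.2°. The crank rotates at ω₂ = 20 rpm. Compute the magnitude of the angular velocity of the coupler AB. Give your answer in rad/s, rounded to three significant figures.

ω₂ = 2.094 rad/s (from 20 rpm).
Differentiating the loop-closure r₂e^{iθ₂}+r₃e^{iθ₃}=r₁+r₄e^{iθ₄} gives r₂ω₂e^{iθ₂}+r₃ω₃e^{iθ₃}=r₄ω₄e^{iθ₄}.
Eliminating the other unknown: ω₃ = r₂ω₂ sin(θ₄−θ₂) / [r₃ sin(θ₃−θ₄)].
Numerator sine = +0.95476; denominator sine = +0.88048.
Result = 0.0314·2.094·(+0.95476) / (0.0774·(+0.88048)) = +0.92135 rad/s; magnitude 0.92135 rad/s.

0.921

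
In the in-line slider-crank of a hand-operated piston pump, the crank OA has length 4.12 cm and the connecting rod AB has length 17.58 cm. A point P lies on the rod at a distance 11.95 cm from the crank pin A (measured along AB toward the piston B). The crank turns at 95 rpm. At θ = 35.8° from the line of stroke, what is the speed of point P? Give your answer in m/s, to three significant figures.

ω = 9.948 rad/s.  Crank-pin speed |V_A| = rω = 0.40987 m/s, perpendicular to OA.
Rod angle: sinφ = −(r/L) sinθ ⇒ φ = -7.879°; ω_rod = −rω cosθ/√(L²−r²sin²θ) = -1.909 rad/s.
V_P = V_A + ω_rod × AP, with AP = 0.1195 m along the rod.
Components: V_Px = −rω sinθ − a·ω_rod·sinφ = -0.27103 m/s;  V_Py = rω cosθ + a·ω_rod·cosφ = +0.10646 m/s.
|V_P| = √(V_Px² + V_Py²) = 0.29119 m/s.

0.291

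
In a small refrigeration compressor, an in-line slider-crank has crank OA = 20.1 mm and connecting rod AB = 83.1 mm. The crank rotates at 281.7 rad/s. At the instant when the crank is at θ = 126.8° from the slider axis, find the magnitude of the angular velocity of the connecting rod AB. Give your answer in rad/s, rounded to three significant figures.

ω = 281.7 rad/s
The rod makes angle φ with the slider axis where L sinφ = r sinθ; differentiating, L cosφ·φ̇ = r ω cosθ.
L cosφ = √(L² − r² sin²θ) = 0.081527 m.
|ω_rod| = r ω |cosθ| / √(L² − r² sin²θ) = 0.0201·281.7·0.59902/0.081527 = 41.603 rad/s.

41.6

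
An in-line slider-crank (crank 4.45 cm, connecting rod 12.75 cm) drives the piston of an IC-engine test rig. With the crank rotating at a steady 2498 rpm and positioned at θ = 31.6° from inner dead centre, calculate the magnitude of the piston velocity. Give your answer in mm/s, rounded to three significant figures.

7940

ω = 2π·2498/60 = 261.6 rad/s
For an in-line slider-crank, x = r cosθ + √(L² − r² sin²θ), so v = −rω sinθ·[1 + r cosθ/√(L² − r² sin²θ)].
With r = 0.0445 m, L = 0.1275 m, θ = 31.6°: √(L² − r² sin²θ) = 0.12535 m.
v = −0.0445·261.6·0.52399·[1 + 0.0445·0.85173/0.12535] = -7.9439 m/s.
|v| = 7.9439 m/s = 7943.9 mm/s.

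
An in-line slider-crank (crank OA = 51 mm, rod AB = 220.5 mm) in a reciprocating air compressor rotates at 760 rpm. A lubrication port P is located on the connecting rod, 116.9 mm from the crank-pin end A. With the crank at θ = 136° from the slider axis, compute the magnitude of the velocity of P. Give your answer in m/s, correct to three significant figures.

2.91

ω = 79.59 rad/s.  Crank-pin speed |V_A| = rω = 4.0589 m/s, perpendicular to OA.
Rod angle: sinφ = −(r/L) sinθ ⇒ φ = -9.246°; ω_rod = −rω cosθ/√(L²−r²sin²θ) = +13.416 rad/s.
V_P = V_A + ω_rod × AP, with AP = 0.1169 m along the rod.
Components: V_Px = −rω sinθ − a·ω_rod·sinφ = -2.5676 m/s;  V_Py = rω cosθ + a·ω_rod·cosφ = -1.3718 m/s.
|V_P| = √(V_Px² + V_Py²) = 2.9111 m/s.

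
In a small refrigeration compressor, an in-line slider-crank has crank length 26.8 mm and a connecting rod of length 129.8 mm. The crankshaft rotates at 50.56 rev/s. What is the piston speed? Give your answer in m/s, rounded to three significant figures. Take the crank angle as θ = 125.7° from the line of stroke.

ω = 2π·50.6 = 317.7 rad/s
For an in-line slider-crank, x = r cosθ + √(L² − r² sin²θ), so v = −rω sinθ·[1 + r cosθ/√(L² − r² sin²θ)].
With r = 0.0268 m, L = 0.1298 m, θ = 125.7°: √(L² − r² sin²θ) = 0.12796 m.
v = −0.0268·317.7·0.81208·[1 + 0.0268·-0.58354/0.12796] = -6.0689 m/s.
|v| = 6.0689 m/s.

6.07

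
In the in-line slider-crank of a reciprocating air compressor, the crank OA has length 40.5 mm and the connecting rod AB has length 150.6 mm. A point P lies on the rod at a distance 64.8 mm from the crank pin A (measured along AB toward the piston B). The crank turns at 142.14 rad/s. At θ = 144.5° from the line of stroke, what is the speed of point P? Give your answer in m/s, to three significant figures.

4.03

ω = 142.1 rad/s.  Crank-pin speed |V_A| = rω = 5.7567 m/s, perpendicular to OA.
Rod angle: sinφ = −(r/L) sinθ ⇒ φ = -8.984°; ω_rod = −rω cosθ/√(L²−r²sin²θ) = +31.506 rad/s.
V_P = V_A + ω_rod × AP, with AP = 0.0648 m along the rod.
Components: V_Px = −rω sinθ − a·ω_rod·sinφ = -3.0241 m/s;  V_Py = rω cosθ + a·ω_rod·cosφ = -2.6701 m/s.
|V_P| = √(V_Px² + V_Py²) = 4.0341 m/s.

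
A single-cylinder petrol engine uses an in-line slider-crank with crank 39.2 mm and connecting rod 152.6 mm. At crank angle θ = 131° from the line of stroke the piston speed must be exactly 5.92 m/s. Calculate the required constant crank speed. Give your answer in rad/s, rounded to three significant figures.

For an in-line slider-crank, |v_piston| = rω|sinθ|·[1 + r cosθ/√(L² − r² sin²θ)].
With r = 0.0392 m, L = 0.1526 m, θ = 131°: the bracketed kinematic factor |dx/dθ| = 0.024502 m.
ω = v/|dx/dθ| = 5.92/0.024502 = 241.61 rad/s.

242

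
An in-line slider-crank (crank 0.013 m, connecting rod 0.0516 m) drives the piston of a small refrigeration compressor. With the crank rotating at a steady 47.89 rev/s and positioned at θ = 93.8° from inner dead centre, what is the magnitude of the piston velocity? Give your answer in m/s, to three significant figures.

3.84

ω = 2π·47.9 = 300.9 rad/s
For an in-line slider-crank, x = r cosθ + √(L² − r² sin²θ), so v = −rω sinθ·[1 + r cosθ/√(L² − r² sin²θ)].
With r = 0.013 m, L = 0.0516 m, θ = 93.8°: √(L² − r² sin²θ) = 0.049943 m.
v = −0.013·300.9·0.99780·[1 + 0.013·-0.06627/0.049943] = -3.8358 m/s.
|v| = 3.8358 m/s.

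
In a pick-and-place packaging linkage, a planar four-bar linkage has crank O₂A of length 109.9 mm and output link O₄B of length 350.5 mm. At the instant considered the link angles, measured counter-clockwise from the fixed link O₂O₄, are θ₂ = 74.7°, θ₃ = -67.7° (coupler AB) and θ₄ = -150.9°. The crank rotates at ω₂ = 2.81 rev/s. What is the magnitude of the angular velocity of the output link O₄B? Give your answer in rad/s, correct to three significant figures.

3.40

ω₂ = 17.66 rad/s (from 2.81 rev/s).
Differentiating the loop-closure r₂e^{iθ₂}+r₃e^{iθ₃}=r₁+r₄e^{iθ₄} gives r₂ω₂e^{iθ₂}+r₃ω₃e^{iθ₃}=r₄ω₄e^{iθ₄}.
Eliminating the other unknown: ω₄ = r₂ω₂ sin(θ₂−θ₃) / [r₄ sin(θ₄−θ₃)].
Numerator sine = +0.61015; denominator sine = -0.99297.
Result = 0.1099·17.66·(+0.61015) / (0.3505·(-0.99297)) = -3.4017 rad/s; magnitude 3.4017 rad/s.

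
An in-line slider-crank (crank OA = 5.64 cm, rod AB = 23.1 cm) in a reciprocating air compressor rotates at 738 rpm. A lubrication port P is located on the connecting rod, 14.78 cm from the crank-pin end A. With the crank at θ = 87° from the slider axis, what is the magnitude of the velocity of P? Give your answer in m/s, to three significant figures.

4.39

ω = 77.28 rad/s.  Crank-pin speed |V_A| = rω = 4.3588 m/s, perpendicular to OA.
Rod angle: sinφ = −(r/L) sinθ ⇒ φ = -14.112°; ω_rod = −rω cosθ/√(L²−r²sin²θ) = -1.0183 rad/s.
V_P = V_A + ω_rod × AP, with AP = 0.1478 m along the rod.
Components: V_Px = −rω sinθ − a·ω_rod·sinφ = -4.3895 m/s;  V_Py = rω cosθ + a·ω_rod·cosφ = +0.082163 m/s.
|V_P| = √(V_Px² + V_Py²) = 4.3903 m/s.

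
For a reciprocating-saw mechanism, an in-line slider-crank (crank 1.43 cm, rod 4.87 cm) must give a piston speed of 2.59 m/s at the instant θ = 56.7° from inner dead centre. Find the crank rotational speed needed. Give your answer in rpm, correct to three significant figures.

1770

For an in-line slider-crank, |v_piston| = rω|sinθ|·[1 + r cosθ/√(L² − r² sin²θ)].
With r = 0.0143 m, L = 0.0487 m, θ = 56.7°: the bracketed kinematic factor |dx/dθ| = 0.01394 m.
ω = v/|dx/dθ| = 2.59/0.01394 = 185.8 rad/s.
N = 60ω/(2π) = 1774.3 rpm.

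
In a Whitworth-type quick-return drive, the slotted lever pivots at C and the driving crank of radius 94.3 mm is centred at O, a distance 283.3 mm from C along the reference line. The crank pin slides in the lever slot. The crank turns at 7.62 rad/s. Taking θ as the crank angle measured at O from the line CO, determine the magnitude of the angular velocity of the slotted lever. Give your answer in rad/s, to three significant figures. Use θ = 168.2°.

ω = 7.62 rad/s
Crank pin A relative to C: A = (d + r cosθ, r sinθ); lever angle φ = atan2(r sinθ, d + r cosθ).
Differentiating tanφ: φ̇ = rω(d cosθ + r)/(d² + r² + 2dr cosθ).
d² + r² + 2dr cosθ = |CA|² = 0.0368501 m²;  d cosθ + r = -0.18301 m.
|ω_lever| = |0.0943·7.62·-0.18301| / 0.0368501 = 3.5687 rad/s.

3.57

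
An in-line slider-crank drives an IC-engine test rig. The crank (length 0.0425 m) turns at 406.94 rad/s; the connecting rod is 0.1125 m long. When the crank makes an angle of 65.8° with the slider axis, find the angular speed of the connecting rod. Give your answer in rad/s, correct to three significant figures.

67.1

ω = 406.9 rad/s
The rod makes angle φ with the slider axis where L sinφ = r sinθ; differentiating, L cosφ·φ̇ = r ω cosθ.
L cosφ = √(L² − r² sin²θ) = 0.10561 m.
|ω_rod| = r ω |cosθ| / √(L² − r² sin²θ) = 0.0425·406.9·0.40992/0.10561 = 67.13 rad/s.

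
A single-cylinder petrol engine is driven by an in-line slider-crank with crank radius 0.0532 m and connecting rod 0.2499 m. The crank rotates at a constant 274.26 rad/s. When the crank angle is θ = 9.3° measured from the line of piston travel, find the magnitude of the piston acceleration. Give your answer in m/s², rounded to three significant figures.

ω = 274.3 rad/s
x(θ) = r cosθ + √(L² − r² sin²θ); with ω constant, a = ω²·d²x/dθ².
d²x/dθ² = −r cosθ − r²(cos2θ)/√u − r⁴ sin²2θ/(4u^{3/2}),  u = L² − r² sin²θ = 0.0623761 m².
Substituting r = 0.0532 m, L = 0.2499 m, θ = 9.3°: d²x/dθ² = -0.063254 m.
a = ω²·d²x/dθ² = (274.3)²·(-0.063254) = -4757.9 m/s²;  |a| = 4757.9 m/s².

4760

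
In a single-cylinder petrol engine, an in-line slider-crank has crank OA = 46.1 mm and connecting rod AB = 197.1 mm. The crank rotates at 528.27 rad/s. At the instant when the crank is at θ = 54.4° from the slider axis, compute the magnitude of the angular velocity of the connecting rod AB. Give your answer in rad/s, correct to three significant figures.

ω = 528.3 rad/s
The rod makes angle φ with the slider axis where L sinφ = r sinθ; differentiating, L cosφ·φ̇ = r ω cosθ.
L cosφ = √(L² − r² sin²θ) = 0.1935 m.
|ω_rod| = r ω |cosθ| / √(L² − r² sin²θ) = 0.0461·528.3·0.58212/0.1935 = 73.263 rad/s.

73.3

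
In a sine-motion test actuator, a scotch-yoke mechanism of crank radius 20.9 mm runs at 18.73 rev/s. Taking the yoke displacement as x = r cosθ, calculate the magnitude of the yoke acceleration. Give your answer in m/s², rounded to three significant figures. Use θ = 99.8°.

49.3

ω = 117.7 rad/s (from 18.73 rev/s).
x = r cosθ ⇒ ẍ = −rω² cosθ (ω constant).
|a| = rω²|cosθ| = 0.0209·(117.7)²·|cos 99.8°| = 49.268 m/s².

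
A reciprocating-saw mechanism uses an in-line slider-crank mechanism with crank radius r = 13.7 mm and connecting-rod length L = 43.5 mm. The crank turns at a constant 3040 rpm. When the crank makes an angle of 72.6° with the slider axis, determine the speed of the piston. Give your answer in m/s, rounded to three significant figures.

4.57

ω = 2π·3040/60 = 318.3 rad/s
For an in-line slider-crank, x = r cosθ + √(L² − r² sin²θ), so v = −rω sinθ·[1 + r cosθ/√(L² − r² sin²θ)].
With r = 0.0137 m, L = 0.0435 m, θ = 72.6°: √(L² − r² sin²θ) = 0.041489 m.
v = −0.0137·318.3·0.95424·[1 + 0.0137·0.29904/0.041489] = -4.5728 m/s.
|v| = 4.5728 m/s.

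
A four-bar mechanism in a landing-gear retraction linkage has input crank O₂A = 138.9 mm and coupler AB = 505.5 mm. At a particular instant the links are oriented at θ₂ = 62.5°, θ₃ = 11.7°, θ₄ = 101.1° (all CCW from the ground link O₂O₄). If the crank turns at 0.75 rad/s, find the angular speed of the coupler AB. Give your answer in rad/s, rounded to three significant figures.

ω₂ = 0.75 rad/s
Differentiating the loop-closure r₂e^{iθ₂}+r₃e^{iθ₃}=r₁+r₄e^{iθ₄} gives r₂ω₂e^{iθ₂}+r₃ω₃e^{iθ₃}=r₄ω₄e^{iθ₄}.
Eliminating the other unknown: ω₃ = r₂ω₂ sin(θ₄−θ₂) / [r₃ sin(θ₃−θ₄)].
Numerator sine = +0.62388; denominator sine = -0.99995.
Result = 0.1389·0.75·(+0.62388) / (0.5055·(-0.99995)) = -0.12858 rad/s; magnitude 0.12858 rad/s.

0.129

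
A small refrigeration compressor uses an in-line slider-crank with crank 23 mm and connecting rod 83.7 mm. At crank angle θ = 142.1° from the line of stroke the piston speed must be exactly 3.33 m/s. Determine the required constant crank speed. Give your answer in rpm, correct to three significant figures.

For an in-line slider-crank, |v_piston| = rω|sinθ|·[1 + r cosθ/√(L² − r² sin²θ)].
With r = 0.023 m, L = 0.0837 m, θ = 142.1°: the bracketed kinematic factor |dx/dθ| = 0.01102 m.
ω = v/|dx/dθ| = 3.33/0.01102 = 302.17 rad/s.
N = 60ω/(2π) = 2885.5 rpm.

2890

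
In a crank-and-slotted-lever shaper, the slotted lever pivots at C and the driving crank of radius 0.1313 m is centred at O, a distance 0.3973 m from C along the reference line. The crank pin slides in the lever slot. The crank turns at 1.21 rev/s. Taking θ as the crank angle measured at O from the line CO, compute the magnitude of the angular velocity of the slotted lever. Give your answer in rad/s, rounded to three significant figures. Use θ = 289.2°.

1.25

ω = 7.603 rad/s (from 1.21 rev/s).
Crank pin A relative to C: A = (d + r cosθ, r sinθ); lever angle φ = atan2(r sinθ, d + r cosθ).
Differentiating tanφ: φ̇ = rω(d cosθ + r)/(d² + r² + 2dr cosθ).
d² + r² + 2dr cosθ = |CA|² = 0.209398 m²;  d cosθ + r = +0.26196 m.
|ω_lever| = |0.1313·7.603·+0.26196| / 0.209398 = 1.2488 rad/s.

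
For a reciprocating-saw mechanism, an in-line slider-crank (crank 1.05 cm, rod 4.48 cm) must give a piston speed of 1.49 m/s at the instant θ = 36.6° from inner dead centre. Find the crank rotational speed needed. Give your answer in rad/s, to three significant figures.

200

For an in-line slider-crank, |v_piston| = rω|sinθ|·[1 + r cosθ/√(L² − r² sin²θ)].
With r = 0.0105 m, L = 0.0448 m, θ = 36.6°: the bracketed kinematic factor |dx/dθ| = 0.00745 m.
ω = v/|dx/dθ| = 1.49/0.00745 = 200 rad/s.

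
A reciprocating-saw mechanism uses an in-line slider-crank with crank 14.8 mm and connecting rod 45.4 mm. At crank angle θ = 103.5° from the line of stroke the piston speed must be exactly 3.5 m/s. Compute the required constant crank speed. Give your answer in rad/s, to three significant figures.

264

For an in-line slider-crank, |v_piston| = rω|sinθ|·[1 + r cosθ/√(L² − r² sin²θ)].
With r = 0.0148 m, L = 0.0454 m, θ = 103.5°: the bracketed kinematic factor |dx/dθ| = 0.013236 m.
ω = v/|dx/dθ| = 3.5/0.013236 = 264.42 rad/s.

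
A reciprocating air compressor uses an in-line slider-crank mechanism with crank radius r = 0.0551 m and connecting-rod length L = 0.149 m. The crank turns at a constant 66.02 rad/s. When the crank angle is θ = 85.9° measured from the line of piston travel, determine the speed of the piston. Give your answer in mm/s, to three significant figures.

3730

ω = 66.02 rad/s
For an in-line slider-crank, x = r cosθ + √(L² − r² sin²θ), so v = −rω sinθ·[1 + r cosθ/√(L² − r² sin²θ)].
With r = 0.0551 m, L = 0.149 m, θ = 85.9°: √(L² − r² sin²θ) = 0.13849 m.
v = −0.0551·66.02·0.99744·[1 + 0.0551·0.07150/0.13849] = -3.7316 m/s.
|v| = 3.7316 m/s = 3731.6 mm/s.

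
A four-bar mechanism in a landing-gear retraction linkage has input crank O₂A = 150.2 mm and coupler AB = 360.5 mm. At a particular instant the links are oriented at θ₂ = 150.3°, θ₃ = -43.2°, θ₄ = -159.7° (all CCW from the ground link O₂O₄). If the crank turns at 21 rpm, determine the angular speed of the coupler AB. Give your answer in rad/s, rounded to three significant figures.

0.784

ω₂ = 2.199 rad/s (from 21 rpm).
Differentiating the loop-closure r₂e^{iθ₂}+r₃e^{iθ₃}=r₁+r₄e^{iθ₄} gives r₂ω₂e^{iθ₂}+r₃ω₃e^{iθ₃}=r₄ω₄e^{iθ₄}.
Eliminating the other unknown: ω₃ = r₂ω₂ sin(θ₄−θ₂) / [r₃ sin(θ₃−θ₄)].
Numerator sine = +0.76604; denominator sine = +0.89493.
Result = 0.1502·2.199·(+0.76604) / (0.3605·(+0.89493)) = +0.78429 rad/s; magnitude 0.78429 rad/s.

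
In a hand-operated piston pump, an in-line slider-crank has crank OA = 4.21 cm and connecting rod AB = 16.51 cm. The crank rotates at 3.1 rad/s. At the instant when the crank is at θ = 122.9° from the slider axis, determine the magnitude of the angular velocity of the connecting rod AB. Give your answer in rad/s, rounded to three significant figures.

0.440

ω = 3.1 rad/s
The rod makes angle φ with the slider axis where L sinφ = r sinθ; differentiating, L cosφ·φ̇ = r ω cosθ.
L cosφ = √(L² − r² sin²θ) = 0.16127 m.
|ω_rod| = r ω |cosθ| / √(L² − r² sin²θ) = 0.0421·3.1·0.54317/0.16127 = 0.43957 rad/s.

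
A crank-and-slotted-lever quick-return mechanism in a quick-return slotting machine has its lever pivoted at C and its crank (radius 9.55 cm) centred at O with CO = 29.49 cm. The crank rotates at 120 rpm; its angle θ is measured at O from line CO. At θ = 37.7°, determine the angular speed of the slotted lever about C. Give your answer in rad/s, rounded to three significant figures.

ω = 12.57 rad/s (from 120 rpm).
Crank pin A relative to C: A = (d + r cosθ, r sinθ); lever angle φ = atan2(r sinθ, d + r cosθ).
Differentiating tanφ: φ̇ = rω(d cosθ + r)/(d² + r² + 2dr cosθ).
d² + r² + 2dr cosθ = |CA|² = 0.140653 m²;  d cosθ + r = +0.32883 m.
|ω_lever| = |0.0955·12.57·+0.32883| / 0.140653 = 2.8057 rad/s.

2.81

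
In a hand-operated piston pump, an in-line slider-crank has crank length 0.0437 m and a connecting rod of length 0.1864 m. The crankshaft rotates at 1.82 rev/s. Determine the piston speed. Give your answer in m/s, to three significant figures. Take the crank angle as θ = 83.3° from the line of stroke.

ω = 2π·1.82 = 11.44 rad/s
For an in-line slider-crank, x = r cosθ + √(L² − r² sin²θ), so v = −rω sinθ·[1 + r cosθ/√(L² − r² sin²θ)].
With r = 0.0437 m, L = 0.1864 m, θ = 83.3°: √(L² − r² sin²θ) = 0.18128 m.
v = −0.0437·11.44·0.99317·[1 + 0.0437·0.11667/0.18128] = -0.51027 m/s.
|v| = 0.51027 m/s.

0.510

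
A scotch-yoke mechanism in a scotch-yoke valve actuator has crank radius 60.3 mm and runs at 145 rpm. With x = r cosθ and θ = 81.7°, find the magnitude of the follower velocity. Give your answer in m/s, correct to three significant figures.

ω = 15.18 rad/s (from 145 rpm).
x = r cosθ ⇒ ẋ = −rω sinθ.
|v| = rω|sinθ| = 0.0603·15.18·|sin 81.7°| = 0.90603 m/s.

0.906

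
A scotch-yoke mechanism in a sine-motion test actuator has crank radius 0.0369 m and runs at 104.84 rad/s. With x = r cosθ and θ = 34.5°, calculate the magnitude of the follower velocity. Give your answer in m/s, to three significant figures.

2.19

ω = 104.8 rad/s
x = r cosθ ⇒ ẋ = −rω sinθ.
|v| = rω|sinθ| = 0.0369·104.8·|sin 34.5°| = 2.1912 m/s.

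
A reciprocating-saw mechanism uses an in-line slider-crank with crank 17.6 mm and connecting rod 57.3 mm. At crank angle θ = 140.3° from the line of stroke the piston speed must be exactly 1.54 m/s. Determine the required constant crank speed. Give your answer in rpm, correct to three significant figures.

For an in-line slider-crank, |v_piston| = rω|sinθ|·[1 + r cosθ/√(L² − r² sin²θ)].
With r = 0.0176 m, L = 0.0573 m, θ = 140.3°: the bracketed kinematic factor |dx/dθ| = 0.0085328 m.
ω = v/|dx/dθ| = 1.54/0.0085328 = 180.48 rad/s.
N = 60ω/(2π) = 1723.5 rpm.

1720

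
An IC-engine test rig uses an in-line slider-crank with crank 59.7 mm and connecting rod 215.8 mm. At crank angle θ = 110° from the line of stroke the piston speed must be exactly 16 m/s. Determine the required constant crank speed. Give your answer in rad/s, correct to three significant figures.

For an in-line slider-crank, |v_piston| = rω|sinθ|·[1 + r cosθ/√(L² − r² sin²θ)].
With r = 0.0597 m, L = 0.2158 m, θ = 110°: the bracketed kinematic factor |dx/dθ| = 0.050603 m.
ω = v/|dx/dθ| = 16/0.050603 = 316.19 rad/s.

316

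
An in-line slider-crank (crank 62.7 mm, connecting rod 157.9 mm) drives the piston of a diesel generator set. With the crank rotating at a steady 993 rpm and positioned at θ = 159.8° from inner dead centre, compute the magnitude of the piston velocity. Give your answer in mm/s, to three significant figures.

ω = 2π·993/60 = 104 rad/s
For an in-line slider-crank, x = r cosθ + √(L² − r² sin²θ), so v = −rω sinθ·[1 + r cosθ/√(L² − r² sin²θ)].
With r = 0.0627 m, L = 0.1579 m, θ = 159.8°: √(L² − r² sin²θ) = 0.15641 m.
v = −0.0627·104·0.34530·[1 + 0.0627·-0.93849/0.15641] = -1.4043 m/s.
|v| = 1.4043 m/s = 1404.3 mm/s.

1400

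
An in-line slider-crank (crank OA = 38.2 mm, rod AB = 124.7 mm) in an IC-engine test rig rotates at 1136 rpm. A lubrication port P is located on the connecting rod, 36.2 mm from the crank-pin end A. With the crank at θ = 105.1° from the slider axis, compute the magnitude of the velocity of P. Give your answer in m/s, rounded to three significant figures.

4.36

ω = 119 rad/s.  Crank-pin speed |V_A| = rω = 4.5443 m/s, perpendicular to OA.
Rod angle: sinφ = −(r/L) sinθ ⇒ φ = -17.203°; ω_rod = −rω cosθ/√(L²−r²sin²θ) = +9.9379 rad/s.
V_P = V_A + ω_rod × AP, with AP = 0.0362 m along the rod.
Components: V_Px = −rω sinθ − a·ω_rod·sinφ = -4.281 m/s;  V_Py = rω cosθ + a·ω_rod·cosφ = -0.84016 m/s.
|V_P| = √(V_Px² + V_Py²) = 4.3627 m/s.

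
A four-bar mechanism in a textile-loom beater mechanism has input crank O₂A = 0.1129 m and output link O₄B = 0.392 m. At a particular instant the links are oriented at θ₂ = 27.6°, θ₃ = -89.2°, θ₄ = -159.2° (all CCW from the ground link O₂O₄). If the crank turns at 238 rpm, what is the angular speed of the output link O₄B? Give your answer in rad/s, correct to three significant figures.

6.82

ω₂ = 24.92 rad/s (from 238 rpm).
Differentiating the loop-closure r₂e^{iθ₂}+r₃e^{iθ₃}=r₁+r₄e^{iθ₄} gives r₂ω₂e^{iθ₂}+r₃ω₃e^{iθ₃}=r₄ω₄e^{iθ₄}.
Eliminating the other unknown: ω₄ = r₂ω₂ sin(θ₂−θ₃) / [r₄ sin(θ₄−θ₃)].
Numerator sine = +0.89259; denominator sine = -0.93969.
Result = 0.1129·24.92·(+0.89259) / (0.392·(-0.93969)) = -6.8183 rad/s; magnitude 6.8183 rad/s.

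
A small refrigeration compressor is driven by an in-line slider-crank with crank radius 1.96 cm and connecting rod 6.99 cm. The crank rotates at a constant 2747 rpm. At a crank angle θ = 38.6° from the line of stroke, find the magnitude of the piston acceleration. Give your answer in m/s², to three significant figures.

ω = 2π·2747/60 = 287.7 rad/s
x(θ) = r cosθ + √(L² − r² sin²θ); with ω constant, a = ω²·d²x/dθ².
d²x/dθ² = −r cosθ − r²(cos2θ)/√u − r⁴ sin²2θ/(4u^{3/2}),  u = L² − r² sin²θ = 0.00473649 m².
Substituting r = 0.0196 m, L = 0.0699 m, θ = 38.6°: d²x/dθ² = -0.016662 m.
a = ω²·d²x/dθ² = (287.7)²·(-0.016662) = -1378.8 m/s²;  |a| = 1378.8 m/s².

1380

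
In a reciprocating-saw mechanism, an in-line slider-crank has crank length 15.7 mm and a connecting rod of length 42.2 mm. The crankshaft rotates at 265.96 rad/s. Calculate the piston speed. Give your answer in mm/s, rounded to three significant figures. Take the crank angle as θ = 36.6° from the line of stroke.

3250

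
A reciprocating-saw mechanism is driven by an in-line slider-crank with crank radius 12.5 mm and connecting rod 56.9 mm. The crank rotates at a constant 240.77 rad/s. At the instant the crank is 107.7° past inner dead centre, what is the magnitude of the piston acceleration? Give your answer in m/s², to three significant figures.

352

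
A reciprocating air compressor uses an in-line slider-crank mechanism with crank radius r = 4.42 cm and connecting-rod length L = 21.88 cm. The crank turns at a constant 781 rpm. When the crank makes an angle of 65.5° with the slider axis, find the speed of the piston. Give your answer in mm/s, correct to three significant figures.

ω = 2π·781/60 = 81.79 rad/s
For an in-line slider-crank, x = r cosθ + √(L² − r² sin²θ), so v = −rω sinθ·[1 + r cosθ/√(L² − r² sin²θ)].
With r = 0.0442 m, L = 0.2188 m, θ = 65.5°: √(L² − r² sin²θ) = 0.21507 m.
v = −0.0442·81.79·0.90996·[1 + 0.0442·0.41469/0.21507] = -3.5698 m/s.
|v| = 3.5698 m/s = 3569.8 mm/s.

3570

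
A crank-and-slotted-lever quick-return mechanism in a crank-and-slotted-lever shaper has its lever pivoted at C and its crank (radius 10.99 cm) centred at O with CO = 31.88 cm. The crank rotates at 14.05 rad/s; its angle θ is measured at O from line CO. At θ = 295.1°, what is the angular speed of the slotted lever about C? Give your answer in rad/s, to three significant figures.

2.64

ω = 14.05 rad/s
Crank pin A relative to C: A = (d + r cosθ, r sinθ); lever angle φ = atan2(r sinθ, d + r cosθ).
Differentiating tanφ: φ̇ = rω(d cosθ + r)/(d² + r² + 2dr cosθ).
d² + r² + 2dr cosθ = |CA|² = 0.143436 m²;  d cosθ + r = +0.24513 m.
|ω_lever| = |0.1099·14.05·+0.24513| / 0.143436 = 2.6389 rad/s.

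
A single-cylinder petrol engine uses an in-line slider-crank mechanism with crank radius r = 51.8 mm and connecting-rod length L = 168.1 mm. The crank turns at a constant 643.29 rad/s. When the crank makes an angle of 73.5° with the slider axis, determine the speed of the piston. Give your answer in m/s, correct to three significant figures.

34.9

ω = 643.3 rad/s
For an in-line slider-crank, x = r cosθ + √(L² − r² sin²θ), so v = −rω sinθ·[1 + r cosθ/√(L² − r² sin²θ)].
With r = 0.0518 m, L = 0.1681 m, θ = 73.5°: √(L² − r² sin²θ) = 0.1606 m.
v = −0.0518·643.3·0.95882·[1 + 0.0518·0.28402/0.1606] = -34.877 m/s.
|v| = 34.877 m/s.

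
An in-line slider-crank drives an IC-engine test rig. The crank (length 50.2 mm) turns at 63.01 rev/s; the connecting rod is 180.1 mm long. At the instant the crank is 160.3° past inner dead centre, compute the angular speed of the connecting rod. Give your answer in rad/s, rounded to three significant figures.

ω = 395.9 rad/s (converted from 63.01 rev/s).
The rod makes angle φ with the slider axis where L sinφ = r sinθ; differentiating, L cosφ·φ̇ = r ω cosθ.
L cosφ = √(L² − r² sin²θ) = 0.1793 m.
|ω_rod| = r ω |cosθ| / √(L² − r² sin²θ) = 0.0502·395.9·0.94147/0.1793 = 104.35 rad/s.

104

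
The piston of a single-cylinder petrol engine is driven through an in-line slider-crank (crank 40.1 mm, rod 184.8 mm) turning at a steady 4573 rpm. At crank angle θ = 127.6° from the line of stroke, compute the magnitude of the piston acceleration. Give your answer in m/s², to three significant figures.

ω = 2π·4573/60 = 478.9 rad/s
x(θ) = r cosθ + √(L² − r² sin²θ); with ω constant, a = ω²·d²x/dθ².
d²x/dθ² = −r cosθ − r²(cos2θ)/√u − r⁴ sin²2θ/(4u^{3/2}),  u = L² − r² sin²θ = 0.0331417 m².
Substituting r = 0.0401 m, L = 0.1848 m, θ = 127.6°: d²x/dθ² = +0.026623 m.
a = ω²·d²x/dθ² = (478.9)²·(+0.026623) = +6105.4 m/s²;  |a| = 6105.4 m/s².

6110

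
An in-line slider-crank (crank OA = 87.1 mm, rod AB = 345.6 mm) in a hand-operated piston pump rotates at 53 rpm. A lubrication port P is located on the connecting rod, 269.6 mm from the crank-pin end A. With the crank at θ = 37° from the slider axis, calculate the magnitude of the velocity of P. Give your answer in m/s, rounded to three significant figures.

0.348

ω = 5.55 rad/s.  Crank-pin speed |V_A| = rω = 0.48342 m/s, perpendicular to OA.
Rod angle: sinφ = −(r/L) sinθ ⇒ φ = -8.724°; ω_rod = −rω cosθ/√(L²−r²sin²θ) = -1.1302 rad/s.
V_P = V_A + ω_rod × AP, with AP = 0.2696 m along the rod.
Components: V_Px = −rω sinθ − a·ω_rod·sinφ = -0.33714 m/s;  V_Py = rω cosθ + a·ω_rod·cosφ = +0.084901 m/s.
|V_P| = √(V_Px² + V_Py²) = 0.34767 m/s.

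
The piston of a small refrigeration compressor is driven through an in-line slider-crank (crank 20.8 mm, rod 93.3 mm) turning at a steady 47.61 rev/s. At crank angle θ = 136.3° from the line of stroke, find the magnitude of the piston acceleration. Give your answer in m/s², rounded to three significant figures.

1320

ω = 2π·47.6 = 299.1 rad/s
x(θ) = r cosθ + √(L² − r² sin²θ); with ω constant, a = ω²·d²x/dθ².
d²x/dθ² = −r cosθ − r²(cos2θ)/√u − r⁴ sin²2θ/(4u^{3/2}),  u = L² − r² sin²θ = 0.00849838 m².
Substituting r = 0.0208 m, L = 0.0933 m, θ = 136.3°: d²x/dθ² = +0.014765 m.
a = ω²·d²x/dθ² = (299.1)²·(+0.014765) = +1321.3 m/s²;  |a| = 1321.3 m/s².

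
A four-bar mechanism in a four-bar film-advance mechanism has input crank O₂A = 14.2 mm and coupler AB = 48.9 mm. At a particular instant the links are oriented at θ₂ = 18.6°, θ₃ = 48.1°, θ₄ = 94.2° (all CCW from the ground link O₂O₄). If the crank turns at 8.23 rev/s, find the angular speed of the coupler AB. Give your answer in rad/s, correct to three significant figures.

20.2

ω₂ = 51.71 rad/s (from 8.23 rev/s).
Differentiating the loop-closure r₂e^{iθ₂}+r₃e^{iθ₃}=r₁+r₄e^{iθ₄} gives r₂ω₂e^{iθ₂}+r₃ω₃e^{iθ₃}=r₄ω₄e^{iθ₄}.
Eliminating the other unknown: ω₃ = r₂ω₂ sin(θ₄−θ₂) / [r₃ sin(θ₃−θ₄)].
Numerator sine = +0.96858; denominator sine = -0.72055.
Result = 0.0142·51.71·(+0.96858) / (0.0489·(-0.72055)) = -20.185 rad/s; magnitude 20.185 rad/s.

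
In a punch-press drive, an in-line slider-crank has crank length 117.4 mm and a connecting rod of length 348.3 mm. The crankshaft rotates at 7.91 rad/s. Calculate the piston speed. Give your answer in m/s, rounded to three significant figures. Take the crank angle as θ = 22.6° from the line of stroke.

ω = 7.91 rad/s
For an in-line slider-crank, x = r cosθ + √(L² − r² sin²θ), so v = −rω sinθ·[1 + r cosθ/√(L² − r² sin²θ)].
With r = 0.1174 m, L = 0.3483 m, θ = 22.6°: √(L² − r² sin²θ) = 0.34537 m.
v = −0.1174·7.91·0.38430·[1 + 0.1174·0.92321/0.34537] = -0.46886 m/s.
|v| = 0.46886 m/s.

0.469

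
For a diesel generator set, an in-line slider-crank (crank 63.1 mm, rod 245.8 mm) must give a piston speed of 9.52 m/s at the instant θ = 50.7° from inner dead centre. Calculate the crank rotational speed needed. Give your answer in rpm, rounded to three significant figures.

For an in-line slider-crank, |v_piston| = rω|sinθ|·[1 + r cosθ/√(L² − r² sin²θ)].
With r = 0.0631 m, L = 0.2458 m, θ = 50.7°: the bracketed kinematic factor |dx/dθ| = 0.05693 m.
ω = v/|dx/dθ| = 9.52/0.05693 = 167.22 rad/s.
N = 60ω/(2π) = 1596.9 rpm.

1600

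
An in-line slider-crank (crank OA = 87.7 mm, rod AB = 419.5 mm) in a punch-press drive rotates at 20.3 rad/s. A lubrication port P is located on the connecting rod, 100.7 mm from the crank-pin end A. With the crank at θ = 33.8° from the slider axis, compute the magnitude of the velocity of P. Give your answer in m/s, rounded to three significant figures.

ω = 20.3 rad/s.  Crank-pin speed |V_A| = rω = 1.7803 m/s, perpendicular to OA.
Rod angle: sinφ = −(r/L) sinθ ⇒ φ = -6.679°; ω_rod = −rω cosθ/√(L²−r²sin²θ) = -3.5507 rad/s.
V_P = V_A + ω_rod × AP, with AP = 0.1007 m along the rod.
Components: V_Px = −rω sinθ − a·ω_rod·sinφ = -1.032 m/s;  V_Py = rω cosθ + a·ω_rod·cosφ = +1.1243 m/s.
|V_P| = √(V_Px² + V_Py²) = 1.5261 m/s.

1.53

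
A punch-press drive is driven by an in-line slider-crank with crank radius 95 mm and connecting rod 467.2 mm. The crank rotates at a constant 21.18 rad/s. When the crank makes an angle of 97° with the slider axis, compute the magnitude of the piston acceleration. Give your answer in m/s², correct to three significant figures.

13.8

ω = 21.18 rad/s
x(θ) = r cosθ + √(L² − r² sin²θ); with ω constant, a = ω²·d²x/dθ².
d²x/dθ² = −r cosθ − r²(cos2θ)/√u − r⁴ sin²2θ/(4u^{3/2}),  u = L² − r² sin²θ = 0.209385 m².
Substituting r = 0.095 m, L = 0.4672 m, θ = 97°: d²x/dθ² = +0.030702 m.
a = ω²·d²x/dθ² = (21.18)²·(+0.030702) = +13.773 m/s²;  |a| = 13.773 m/s².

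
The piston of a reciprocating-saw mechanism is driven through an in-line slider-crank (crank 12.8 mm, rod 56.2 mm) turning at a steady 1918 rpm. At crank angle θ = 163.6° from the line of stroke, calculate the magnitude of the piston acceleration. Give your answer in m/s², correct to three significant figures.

396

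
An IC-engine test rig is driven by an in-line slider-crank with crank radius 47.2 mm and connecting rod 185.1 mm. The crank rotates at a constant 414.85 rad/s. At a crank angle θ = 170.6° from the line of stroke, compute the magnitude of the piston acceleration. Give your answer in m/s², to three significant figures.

6050

ω = 414.9 rad/s
x(θ) = r cosθ + √(L² − r² sin²θ); with ω constant, a = ω²·d²x/dθ².
d²x/dθ² = −r cosθ − r²(cos2θ)/√u − r⁴ sin²2θ/(4u^{3/2}),  u = L² − r² sin²θ = 0.0342026 m².
Substituting r = 0.0472 m, L = 0.1851 m, θ = 170.6°: d²x/dθ² = +0.035142 m.
a = ω²·d²x/dθ² = (414.9)²·(+0.035142) = +6048 m/s²;  |a| = 6048 m/s².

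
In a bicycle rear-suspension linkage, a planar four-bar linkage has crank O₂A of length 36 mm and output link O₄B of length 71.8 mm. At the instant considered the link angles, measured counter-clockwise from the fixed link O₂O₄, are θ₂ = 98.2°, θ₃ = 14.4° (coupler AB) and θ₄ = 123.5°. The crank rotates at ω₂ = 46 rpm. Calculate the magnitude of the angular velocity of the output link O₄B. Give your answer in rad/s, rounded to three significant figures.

ω₂ = 4.817 rad/s (from 46 rpm).
Differentiating the loop-closure r₂e^{iθ₂}+r₃e^{iθ₃}=r₁+r₄e^{iθ₄} gives r₂ω₂e^{iθ₂}+r₃ω₃e^{iθ₃}=r₄ω₄e^{iθ₄}.
Eliminating the other unknown: ω₄ = r₂ω₂ sin(θ₂−θ₃) / [r₄ sin(θ₄−θ₃)].
Numerator sine = +0.99415; denominator sine = +0.94495.
Result = 0.036·4.817·(+0.99415) / (0.0718·(+0.94495)) = +2.541 rad/s; magnitude 2.541 rad/s.

2.54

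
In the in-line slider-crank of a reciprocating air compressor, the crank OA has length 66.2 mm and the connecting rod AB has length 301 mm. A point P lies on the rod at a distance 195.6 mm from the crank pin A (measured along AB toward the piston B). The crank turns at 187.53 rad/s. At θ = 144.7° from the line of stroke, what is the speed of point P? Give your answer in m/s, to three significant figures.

7.26

ω = 187.5 rad/s.  Crank-pin speed |V_A| = rω = 12.414 m/s, perpendicular to OA.
Rod angle: sinφ = −(r/L) sinθ ⇒ φ = -7.301°; ω_rod = −rω cosθ/√(L²−r²sin²θ) = +33.936 rad/s.
V_P = V_A + ω_rod × AP, with AP = 0.1956 m along the rod.
Components: V_Px = −rω sinθ − a·ω_rod·sinφ = -6.3302 m/s;  V_Py = rω cosθ + a·ω_rod·cosφ = -3.5479 m/s.
|V_P| = √(V_Px² + V_Py²) = 7.2566 m/s.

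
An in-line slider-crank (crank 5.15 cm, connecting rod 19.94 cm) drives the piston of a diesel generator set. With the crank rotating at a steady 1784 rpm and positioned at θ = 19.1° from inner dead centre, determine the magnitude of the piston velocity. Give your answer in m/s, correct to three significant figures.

3.92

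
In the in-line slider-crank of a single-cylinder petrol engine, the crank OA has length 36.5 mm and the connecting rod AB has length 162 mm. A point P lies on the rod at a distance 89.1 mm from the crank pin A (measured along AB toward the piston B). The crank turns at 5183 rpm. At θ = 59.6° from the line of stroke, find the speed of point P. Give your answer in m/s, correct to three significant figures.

ω = 542.8 rad/s.  Crank-pin speed |V_A| = rω = 19.811 m/s, perpendicular to OA.
Rod angle: sinφ = −(r/L) sinθ ⇒ φ = -11.206°; ω_rod = −rω cosθ/√(L²−r²sin²θ) = -63.085 rad/s.
V_P = V_A + ω_rod × AP, with AP = 0.0891 m along the rod.
Components: V_Px = −rω sinθ − a·ω_rod·sinφ = -18.179 m/s;  V_Py = rω cosθ + a·ω_rod·cosφ = +4.5112 m/s.
|V_P| = √(V_Px² + V_Py²) = 18.731 m/s.

18.7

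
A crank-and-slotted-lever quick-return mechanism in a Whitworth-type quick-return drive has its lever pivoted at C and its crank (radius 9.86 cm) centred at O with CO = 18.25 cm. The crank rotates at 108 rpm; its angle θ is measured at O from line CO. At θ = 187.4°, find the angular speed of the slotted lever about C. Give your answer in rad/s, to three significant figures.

12.5

ω = 11.31 rad/s (from 108 rpm).
Crank pin A relative to C: A = (d + r cosθ, r sinθ); lever angle φ = atan2(r sinθ, d + r cosθ).
Differentiating tanφ: φ̇ = rω(d cosθ + r)/(d² + r² + 2dr cosθ).
d² + r² + 2dr cosθ = |CA|² = 0.00733896 m²;  d cosθ + r = -0.08238 m.
|ω_lever| = |0.0986·11.31·-0.08238| / 0.00733896 = 12.517 rad/s.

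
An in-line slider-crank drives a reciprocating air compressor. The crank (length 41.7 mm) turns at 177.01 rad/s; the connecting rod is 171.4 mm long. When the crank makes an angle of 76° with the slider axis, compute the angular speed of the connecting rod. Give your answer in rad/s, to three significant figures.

10.7

ω = 177 rad/s
The rod makes angle φ with the slider axis where L sinφ = r sinθ; differentiating, L cosφ·φ̇ = r ω cosθ.
L cosφ = √(L² − r² sin²θ) = 0.16656 m.
|ω_rod| = r ω |cosθ| / √(L² − r² sin²θ) = 0.0417·177·0.24192/0.16656 = 10.721 rad/s.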